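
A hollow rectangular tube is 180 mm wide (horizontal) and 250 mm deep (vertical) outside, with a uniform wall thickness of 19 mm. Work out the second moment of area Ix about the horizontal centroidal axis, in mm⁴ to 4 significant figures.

Decompose the section into non-overlapping parts with the origin at the bottom-left of its bounding rectangle.
Outer rectangle: 180 × 250, A = 45 000 mm², y = 125 mm, Ī = 234 375 000 mm⁴.
Inner void (subtracted): 142 × 212, A = 30 104 mm², y = 125 mm, Ī = 112 749 515 mm⁴.
By symmetry the centroid is at mid-height, ȳ = 125 mm.
All pieces are centred on the horizontal centroidal axis, so I = ΣĪ (holes subtracted) = 121 625 485 mm⁴.

Ix ≈ 1.216 × 10⁸ mm⁴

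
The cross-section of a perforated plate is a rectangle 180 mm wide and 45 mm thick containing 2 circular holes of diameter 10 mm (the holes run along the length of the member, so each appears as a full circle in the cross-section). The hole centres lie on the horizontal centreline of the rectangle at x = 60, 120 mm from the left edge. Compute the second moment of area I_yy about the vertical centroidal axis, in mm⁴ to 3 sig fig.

I_yy ≈ 2.17 × 10⁷ mm⁴

Break the section into simple shapes (no overlaps), measuring from the bottom-left corner of the bounding box.
Plate: 180 × 45, A = 8 100 mm², x = 90 mm, Ī = 21 870 000 mm⁴.
Hole 1 (subtracted): ⌀10, A = 78.54 mm², x = 60 mm, Ī = 490.87 mm⁴.
Hole 2 (subtracted): ⌀10, A = 78.54 mm², x = 120 mm, Ī = 490.87 mm⁴.
By symmetry the centroid is at mid-width, x̄ = 90 mm.
Transfer each piece to the vertical centroidal axis using Ī + A·d² with d = x − 90:
  plate: d = 0 mm → contributes +21 870 000 mm⁴
  hole 1: d = -30 mm → contributes −71 177 mm⁴
  hole 2: d = 30 mm → contributes −71 177 mm⁴
Total I = 21 727 647 mm⁴.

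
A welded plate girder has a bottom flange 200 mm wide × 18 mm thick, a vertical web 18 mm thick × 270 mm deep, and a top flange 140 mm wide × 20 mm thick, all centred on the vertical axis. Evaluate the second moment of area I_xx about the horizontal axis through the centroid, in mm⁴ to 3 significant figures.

Break the section into simple shapes (no overlaps), measuring from the bottom-left corner of the bounding box.
Bottom plate: 200 × 18, A = 3 600 mm², y = 9 mm, Ī = 97 200 mm⁴.
Web plate: 18 × 270, A = 4 860 mm², y = 153 mm, Ī = 29 524 500 mm⁴.
Top plate: 140 × 20, A = 2 800 mm², y = 298 mm, Ī = 93 333 mm⁴.
Centroid: ȳ = ΣA·y / ΣA = 143.02 mm.
Transfer each piece to the horizontal axis through the centroid using Ī + A·d² with d = y − 143.02:
  bottom plate: d = -134.02 mm → contributes +64 755 938 mm⁴
  web plate: d = 9.9822 mm → contributes +30 008 775 mm⁴
  top plate: d = 154.98 mm → contributes +67 347 917 mm⁴
Total I = 162 112 630 mm⁴.

I_xx ≈ 1.62 × 10⁸ mm⁴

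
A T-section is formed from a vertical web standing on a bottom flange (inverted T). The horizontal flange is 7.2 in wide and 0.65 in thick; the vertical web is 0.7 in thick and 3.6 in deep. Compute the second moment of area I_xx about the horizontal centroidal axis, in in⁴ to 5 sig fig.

I_xx ≈ 10.283 in⁴

Break the section into simple shapes (no overlaps), measuring from the bottom-left corner of the bounding box.
Flange: 7.2 × 0.65, A = 4.68 in², y = 0.325 in, Ī = 0.164775 in⁴.
Web: 0.7 × 3.6, A = 2.52 in², y = 2.45 in, Ī = 2.7216 in⁴.
Centroid: ȳ = ΣA·y / ΣA = 1.06875 in.
Transfer each piece to the horizontal centroidal axis using Ī + A·d² with d = y − 1.06875:
  flange: d = -0.74375 in → contributes +2.753583 in⁴
  web: d = 1.38125 in → contributes +7.529386 in⁴
Total I = 10.28297 in⁴.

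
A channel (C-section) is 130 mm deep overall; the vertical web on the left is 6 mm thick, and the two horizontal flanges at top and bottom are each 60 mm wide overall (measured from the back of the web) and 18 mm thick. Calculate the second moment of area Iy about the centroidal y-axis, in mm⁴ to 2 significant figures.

Iy ≈ 9.8 × 10⁵ mm⁴

Split into non-overlapping primitives; take the origin at the lower-left of the bounding box.
Web: 6 × 130, A = 780 mm², x = 3 mm, Ī = 2 340 mm⁴.
Top flange (beyond web): 54 × 18, A = 972 mm², x = 33 mm, Ī = 236 196 mm⁴.
Bottom flange (beyond web): 54 × 18, A = 972 mm², x = 33 mm, Ī = 236 196 mm⁴.
Centroid: x̄ = ΣA·x / ΣA = 24.41 mm.
Transfer each piece to the centroidal y-axis using Ī + A·d² with d = x − 24.41:
  web: d = -21.41 mm → contributes +359 872 mm⁴
  top flange (beyond web): d = 8.59 mm → contributes +307 923 mm⁴
  bottom flange (beyond web): d = 8.59 mm → contributes +307 923 mm⁴
Total I = 975 719 mm⁴.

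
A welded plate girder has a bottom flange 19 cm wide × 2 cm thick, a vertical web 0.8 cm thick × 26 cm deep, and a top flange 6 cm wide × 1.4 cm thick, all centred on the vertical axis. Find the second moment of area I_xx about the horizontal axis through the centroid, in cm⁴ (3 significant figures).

I_xx ≈ 7620 cm⁴

Treat the section as a set of non-overlapping primitives; coordinates are from the bounding-box lower-left.
Bottom plate: 19 × 2, A = 38 cm², y = 1 cm, Ī = 12.667 cm⁴.
Web plate: 0.8 × 26, A = 20.8 cm², y = 15 cm, Ī = 1171.7 cm⁴.
Top plate: 6 × 1.4, A = 8.4 cm², y = 28.7 cm, Ī = 1.372 cm⁴.
Centroid: ȳ = ΣA·y / ΣA = 8.7958 cm.
Transfer each piece to the horizontal axis through the centroid using Ī + A·d² with d = y − 8.7958:
  bottom plate: d = -7.7958 cm → contributes +2322.1 cm⁴
  web plate: d = 6.2042 cm → contributes +1972.4 cm⁴
  top plate: d = 19.904 cm → contributes +3329.2 cm⁴
Total I = 7623.7 cm⁴.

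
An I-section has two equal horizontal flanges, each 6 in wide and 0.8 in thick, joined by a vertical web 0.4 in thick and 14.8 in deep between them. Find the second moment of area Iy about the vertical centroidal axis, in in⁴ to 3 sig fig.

Break the section into simple shapes (no overlaps), measuring from the bottom-left corner of the bounding box.
Bottom flange: 6 × 0.8, A = 4.8 in², x = 3 in, Ī = 14.4 in⁴.
Web: 0.4 × 14.8, A = 5.92 in², x = 3 in, Ī = 0.078933 in⁴.
Top flange: 6 × 0.8, A = 4.8 in², x = 3 in, Ī = 14.4 in⁴.
By symmetry the centroid is at mid-width, x̄ = 3 in.
All pieces are centred on the vertical centroidal axis, so I = ΣĪ = 28.879 in⁴.

Iy ≈ 28.9 in⁴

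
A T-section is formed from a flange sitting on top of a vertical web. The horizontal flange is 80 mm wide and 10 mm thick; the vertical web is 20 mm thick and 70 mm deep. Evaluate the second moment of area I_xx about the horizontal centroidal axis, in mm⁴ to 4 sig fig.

Treat the section as a set of non-overlapping primitives; coordinates are from the bounding-box lower-left.
Flange: 80 × 10, A = 800 mm², y = 75 mm, Ī = 6666.67 mm⁴.
Web: 20 × 70, A = 1 400 mm², y = 35 mm, Ī = 571 667 mm⁴.
Centroid: ȳ = ΣA·y / ΣA = 49.5455 mm.
Transfer each piece to the horizontal centroidal axis using Ī + A·d² with d = y − 49.5455:
  flange: d = 25.4545 mm → contributes +525 014 mm⁴
  web: d = -14.5455 mm → contributes +867 865 mm⁴
Total I = 1 392 879 mm⁴.

I_xx ≈ 1.393 × 10⁶ mm⁴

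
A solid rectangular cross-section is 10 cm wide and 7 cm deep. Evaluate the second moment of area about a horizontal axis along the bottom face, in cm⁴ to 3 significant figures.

I_base ≈ 1140 cm⁴

The section: 10 × 7, A = 70 cm², y = 3.5 cm, Ī = 285.83 cm⁴.
Transfer it to the bottom edge using Ī + A·d² with d = y − 0:
  the section: d = 3.5 cm → contributes +1143.3 cm⁴
Total I = 1143.3 cm⁴.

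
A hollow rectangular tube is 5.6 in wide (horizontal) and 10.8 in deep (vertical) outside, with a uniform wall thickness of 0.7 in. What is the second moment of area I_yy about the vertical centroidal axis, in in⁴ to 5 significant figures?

I_yy ≈ 100.02 in⁴

Decompose the section into non-overlapping parts with the origin at the bottom-left of its bounding rectangle.
Outer rectangle: 5.6 × 10.8, A = 60.48 in², x = 2.8 in, Ī = 158.0544 in⁴.
Inner void (subtracted): 4.2 × 9.4, A = 39.48 in², x = 2.8 in, Ī = 58.0356 in⁴.
By symmetry the centroid is at mid-width, x̄ = 2.8 in.
All pieces are centred on the vertical centroidal axis, so I = ΣĪ (holes subtracted) = 100.0188 in⁴.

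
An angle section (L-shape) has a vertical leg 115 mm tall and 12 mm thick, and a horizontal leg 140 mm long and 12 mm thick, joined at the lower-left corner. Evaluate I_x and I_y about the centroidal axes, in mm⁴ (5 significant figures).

I_x ≈ 3.4673 × 10⁶ mm⁴, I_y ≈ 5.6756 × 10⁶ mm⁴

Split into non-overlapping primitives; take the origin at the lower-left of the bounding box.
Vertical leg: 12 × 115, A = 1 380 mm², y = 57.5 mm, Ī = 1 520 875 mm⁴.
Horizontal leg (remainder): 128 × 12, A = 1 536 mm², y = 6 mm, Ī = 18 432 mm⁴.
Centroid: ȳ = ΣA·y / ΣA = 30.37243 mm.
Transfer each piece to the centroidal x-axis using Ī + A·d² with d = y − 30.37243:
  vertical leg: d = 27.12757 mm → contributes +2 536 424 mm⁴
  horizontal leg (remainder): d = -24.37243 mm → contributes +930839.4 mm⁴
Total I = 3 467 264 mm⁴.
For the y-axis: x̄ = 42.87243 mm.
Repeating about the centroidal y-axis gives I_y = 5 675 589 mm⁴.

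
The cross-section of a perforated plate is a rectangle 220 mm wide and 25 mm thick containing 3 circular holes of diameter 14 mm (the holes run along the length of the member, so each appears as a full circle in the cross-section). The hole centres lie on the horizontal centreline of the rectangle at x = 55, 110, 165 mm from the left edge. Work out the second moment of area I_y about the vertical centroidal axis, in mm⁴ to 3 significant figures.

Treat the section as a set of non-overlapping primitives; coordinates are from the bounding-box lower-left.
Plate: 220 × 25, A = 5 500 mm², x = 110 mm, Ī = 22 183 333 mm⁴.
Hole 1 (subtracted): ⌀14, A = 153.94 mm², x = 55 mm, Ī = 1885.7 mm⁴.
Hole 2 (subtracted): ⌀14, A = 153.94 mm², x = 110 mm, Ī = 1885.7 mm⁴.
Hole 3 (subtracted): ⌀14, A = 153.94 mm², x = 165 mm, Ī = 1885.7 mm⁴.
By symmetry the centroid is at mid-width, x̄ = 110 mm.
Transfer each piece to the vertical centroidal axis using Ī + A·d² with d = x − 110:
  plate: d = 0 mm → contributes +22 183 333 mm⁴
  hole 1: d = -55 mm → contributes −467 548 mm⁴
  hole 2: d = 0 mm → contributes −1885.7 mm⁴
  hole 3: d = 55 mm → contributes −467 548 mm⁴
Total I = 21 246 351 mm⁴.

I_y ≈ 2.12 × 10⁷ mm⁴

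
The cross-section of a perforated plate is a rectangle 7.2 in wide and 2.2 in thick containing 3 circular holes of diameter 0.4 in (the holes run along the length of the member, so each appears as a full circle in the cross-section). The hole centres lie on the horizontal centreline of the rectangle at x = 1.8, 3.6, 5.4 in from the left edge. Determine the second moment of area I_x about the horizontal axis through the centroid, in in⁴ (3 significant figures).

Treat the section as a set of non-overlapping primitives; coordinates are from the bounding-box lower-left.
Plate: 7.2 × 2.2, A = 15.84 in², y = 1.1 in, Ī = 6.3888 in⁴.
Hole 1 (subtracted): ⌀0.4, A = 0.12566 in², y = 1.1 in, Ī = 0.0012566 in⁴.
Hole 2 (subtracted): ⌀0.4, A = 0.12566 in², y = 1.1 in, Ī = 0.0012566 in⁴.
Hole 3 (subtracted): ⌀0.4, A = 0.12566 in², y = 1.1 in, Ī = 0.0012566 in⁴.
By symmetry the centroid is at mid-height, ȳ = 1.1 in.
All pieces are centred on the horizontal axis through the centroid, so I = ΣĪ (holes subtracted) = 6.385 in⁴.

I_x ≈ 6.39 in⁴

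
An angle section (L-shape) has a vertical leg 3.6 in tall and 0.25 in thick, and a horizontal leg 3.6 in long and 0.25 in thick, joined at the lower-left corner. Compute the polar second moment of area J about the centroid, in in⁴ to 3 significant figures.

Split into non-overlapping primitives; take the origin at the lower-left of the bounding box.
Vertical leg: 0.25 × 3.6, A = 0.9 in², y = 1.8 in, Ī = 0.972 in⁴.
Horizontal leg (remainder): 3.35 × 0.25, A = 0.8375 in², y = 0.125 in, Ī = 0.004362 in⁴.
Centroid: ȳ = ΣA·y / ΣA = 0.99263 in.
Transfer each piece to the centroidal x-axis using Ī + A·d² with d = y − 0.99263:
  vertical leg: d = 0.80737 in → contributes +1.5587 in⁴
  horizontal leg (remainder): d = -0.86763 in → contributes +0.63481 in⁴
Total I = 2.1935 in⁴.
For the y-axis: x̄ = 0.99263 in.
Repeating about the centroidal y-axis gives I_y = 2.1935 in⁴.
Polar second moment: J = I_x + I_y = 4.387 in⁴.

J ≈ 4.39 in⁴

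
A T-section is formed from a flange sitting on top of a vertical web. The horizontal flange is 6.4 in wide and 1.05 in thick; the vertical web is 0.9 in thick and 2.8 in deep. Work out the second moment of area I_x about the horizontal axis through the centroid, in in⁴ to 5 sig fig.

Break the section into simple shapes (no overlaps), measuring from the bottom-left corner of the bounding box.
Flange: 6.4 × 1.05, A = 6.72 in², y = 3.325 in, Ī = 0.6174 in⁴.
Web: 0.9 × 2.8, A = 2.52 in², y = 1.4 in, Ī = 1.6464 in⁴.
Centroid: ȳ = ΣA·y / ΣA = 2.8 in.
Transfer each piece to the horizontal axis through the centroid using Ī + A·d² with d = y − 2.8:
  flange: d = 0.525 in → contributes +2.4696 in⁴
  web: d = -1.4 in → contributes +6.5856 in⁴
Total I = 9.0552 in⁴.

I_x ≈ 9.0552 in⁴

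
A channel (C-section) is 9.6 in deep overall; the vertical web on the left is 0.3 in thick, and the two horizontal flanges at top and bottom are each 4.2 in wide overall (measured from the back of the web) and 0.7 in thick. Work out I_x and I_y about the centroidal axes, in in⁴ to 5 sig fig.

I_x ≈ 130.46 in⁴, I_y ≈ 15.257 in⁴

Decompose the section into non-overlapping parts with the origin at the bottom-left of its bounding rectangle.
Web: 0.3 × 9.6, A = 2.88 in², y = 4.8 in, Ī = 22.1184 in⁴.
Top flange (beyond web): 3.9 × 0.7, A = 2.73 in², y = 9.25 in, Ī = 0.111475 in⁴.
Bottom flange (beyond web): 3.9 × 0.7, A = 2.73 in², y = 0.35 in, Ī = 0.111475 in⁴.
By symmetry the centroid is at mid-height, ȳ = 4.8 in.
Transfer each piece to the centroidal x-axis using Ī + A·d² with d = y − 4.8:
  web: d = 0 in → contributes +22.1184 in⁴
  top flange (beyond web): d = 4.45 in → contributes +54.1723 in⁴
  bottom flange (beyond web): d = -4.45 in → contributes +54.1723 in⁴
Total I = 130.463 in⁴.
For the y-axis: x̄ = 1.52482 in.
Repeating about the centroidal y-axis gives I_y = 15.25706 in⁴.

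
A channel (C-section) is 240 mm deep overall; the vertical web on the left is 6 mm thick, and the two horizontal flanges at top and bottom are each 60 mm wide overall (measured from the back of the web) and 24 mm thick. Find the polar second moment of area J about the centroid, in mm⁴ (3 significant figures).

Break the section into simple shapes (no overlaps), measuring from the bottom-left corner of the bounding box.
Web: 6 × 240, A = 1 440 mm², y = 120 mm, Ī = 6 912 000 mm⁴.
Top flange (beyond web): 54 × 24, A = 1 296 mm², y = 228 mm, Ī = 62 208 mm⁴.
Bottom flange (beyond web): 54 × 24, A = 1 296 mm², y = 12 mm, Ī = 62 208 mm⁴.
By symmetry the centroid is at mid-height, ȳ = 120 mm.
Transfer each piece to the centroidal x-axis using Ī + A·d² with d = y − 120:
  web: d = 0 mm → contributes +6 912 000 mm⁴
  top flange (beyond web): d = 108 mm → contributes +15 178 752 mm⁴
  bottom flange (beyond web): d = -108 mm → contributes +15 178 752 mm⁴
Total I = 37 269 504 mm⁴.
For the y-axis: x̄ = 22.286 mm.
Repeating about the centroidal y-axis gives I_y = 1 467 319 mm⁴.
Polar second moment: J = I_x + I_y = 38 736 823 mm⁴.

J ≈ 3.87 × 10⁷ mm⁴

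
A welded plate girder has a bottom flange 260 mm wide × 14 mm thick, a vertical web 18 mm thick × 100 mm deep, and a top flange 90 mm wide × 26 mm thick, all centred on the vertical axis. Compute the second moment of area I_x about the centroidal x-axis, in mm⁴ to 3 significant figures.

I_x ≈ 2.23 × 10⁷ mm⁴

Break the section into simple shapes (no overlaps), measuring from the bottom-left corner of the bounding box.
Bottom plate: 260 × 14, A = 3 640 mm², y = 7 mm, Ī = 59 453 mm⁴.
Web plate: 18 × 100, A = 1 800 mm², y = 64 mm, Ī = 1 500 000 mm⁴.
Top plate: 90 × 26, A = 2 340 mm², y = 127 mm, Ī = 131 820 mm⁴.
Centroid: ȳ = ΣA·y / ΣA = 56.28 mm.
Transfer each piece to the centroidal x-axis using Ī + A·d² with d = y − 56.28:
  bottom plate: d = -49.28 mm → contributes +8 899 334 mm⁴
  web plate: d = 7.7198 mm → contributes +1 607 271 mm⁴
  top plate: d = 70.72 mm → contributes +11 834 837 mm⁴
Total I = 22 341 442 mm⁴.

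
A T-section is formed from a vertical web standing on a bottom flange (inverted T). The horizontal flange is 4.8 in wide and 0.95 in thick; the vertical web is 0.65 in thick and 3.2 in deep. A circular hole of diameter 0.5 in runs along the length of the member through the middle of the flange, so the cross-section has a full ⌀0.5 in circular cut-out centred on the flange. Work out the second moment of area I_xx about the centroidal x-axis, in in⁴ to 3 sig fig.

I_xx ≈ 8.18 in⁴

Break the section into simple shapes (no overlaps), measuring from the bottom-left corner of the bounding box.
Flange: 4.8 × 0.95, A = 4.56 in², y = 0.475 in, Ī = 0.34295 in⁴.
Web: 0.65 × 3.2, A = 2.08 in², y = 2.55 in, Ī = 1.7749 in⁴.
Hole (subtracted): ⌀0.5, A = 0.19635 in², y = 0.475 in, Ī = 0.003068 in⁴.
Centroid: ȳ = ΣA·y / ΣA = 1.1448 in.
Transfer each piece to the centroidal x-axis using Ī + A·d² with d = y − 1.1448:
  flange: d = -0.66981 in → contributes +2.3888 in⁴
  web: d = 1.4052 in → contributes +5.882 in⁴
  hole: d = -0.66981 in → contributes −0.091158 in⁴
Total I = 8.1796 in⁴.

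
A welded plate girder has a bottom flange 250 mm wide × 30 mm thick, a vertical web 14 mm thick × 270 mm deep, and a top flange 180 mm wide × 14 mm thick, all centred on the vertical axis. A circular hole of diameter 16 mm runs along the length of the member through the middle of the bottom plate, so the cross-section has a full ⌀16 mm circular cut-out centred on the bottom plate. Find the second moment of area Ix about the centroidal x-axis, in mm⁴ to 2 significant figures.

Ix ≈ 2.0 × 10⁸ mm⁴

Decompose the section into non-overlapping parts with the origin at the bottom-left of its bounding rectangle.
Bottom plate: 250 × 30, A = 7 500 mm², y = 15 mm, Ī = 562 500 mm⁴.
Web plate: 14 × 270, A = 3 780 mm², y = 165 mm, Ī = 22 963 500 mm⁴.
Top plate: 180 × 14, A = 2 520 mm², y = 307 mm, Ī = 41 160 mm⁴.
Hole (subtracted): ⌀16, A = 201.1 mm², y = 15 mm, Ī = 3 217 mm⁴.
Centroid: ȳ = ΣA·y / ΣA = 110.8 mm.
Transfer each piece to the centroidal x-axis using Ī + A·d² with d = y − 110.8:
  bottom plate: d = -95.8 mm → contributes +69 401 323 mm⁴
  web plate: d = 54.2 mm → contributes +34 065 919 mm⁴
  top plate: d = 196.2 mm → contributes +97 042 660 mm⁴
  hole: d = -95.8 mm → contributes −1 848 666 mm⁴
Total I = 198 661 237 mm⁴.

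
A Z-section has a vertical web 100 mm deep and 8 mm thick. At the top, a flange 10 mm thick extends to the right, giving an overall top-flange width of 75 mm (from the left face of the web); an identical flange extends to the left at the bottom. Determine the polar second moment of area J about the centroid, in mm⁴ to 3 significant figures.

J ≈ 5.78 × 10⁶ mm⁴

Split into non-overlapping primitives; take the origin at the lower-left of the bounding box.
Web: 8 × 100, A = 800 mm², y = 50 mm, Ī = 666 667 mm⁴.
Top flange (beyond web): 67 × 10, A = 670 mm², y = 95 mm, Ī = 5583.3 mm⁴.
Bottom flange (beyond web): 67 × 10, A = 670 mm², y = 5 mm, Ī = 5583.3 mm⁴.
Centroid: ȳ = ΣA·y / ΣA = 50 mm.
Transfer each piece to the centroidal x-axis using Ī + A·d² with d = y − 50:
  web: d = 0 mm → contributes +666 667 mm⁴
  top flange (beyond web): d = 45 mm → contributes +1 362 333 mm⁴
  bottom flange (beyond web): d = -45 mm → contributes +1 362 333 mm⁴
Total I = 3 391 333 mm⁴.
For the y-axis: x̄ = 71 mm.
Repeating about the centroidal y-axis gives I_y = 2 389 913 mm⁴.
Polar second moment: J = I_x + I_y = 5 781 247 mm⁴.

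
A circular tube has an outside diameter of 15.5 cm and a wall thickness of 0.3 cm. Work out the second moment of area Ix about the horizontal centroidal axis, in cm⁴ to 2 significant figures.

Ix ≈ 410 cm⁴

Decompose the section into non-overlapping parts with the origin at the bottom-left of its bounding rectangle.
Outer circle: ⌀15.5, A = 188.7 cm², y = 7.75 cm, Ī = 2 833 cm⁴.
Bore (subtracted): ⌀14.9, A = 174.4 cm², y = 7.75 cm, Ī = 2 419 cm⁴.
By symmetry the centroid is at mid-height, ȳ = 7.75 cm.
All pieces are centred on the horizontal centroidal axis, so I = ΣĪ (holes subtracted) = 413.9 cm⁴.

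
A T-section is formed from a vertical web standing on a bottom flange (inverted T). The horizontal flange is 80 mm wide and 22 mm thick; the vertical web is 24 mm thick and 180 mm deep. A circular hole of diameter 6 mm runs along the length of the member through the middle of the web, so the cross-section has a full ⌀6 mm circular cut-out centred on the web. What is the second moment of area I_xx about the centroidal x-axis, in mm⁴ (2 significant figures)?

I_xx ≈ 2.4 × 10⁷ mm⁴

Split into non-overlapping primitives; take the origin at the lower-left of the bounding box.
Flange: 80 × 22, A = 1 760 mm², y = 11 mm, Ī = 70 987 mm⁴.
Web: 24 × 180, A = 4 320 mm², y = 112 mm, Ī = 11 664 000 mm⁴.
Hole (subtracted): ⌀6, A = 28.27 mm², y = 112 mm, Ī = 63.62 mm⁴.
Centroid: ȳ = ΣA·y / ΣA = 82.63 mm.
Transfer each piece to the centroidal x-axis using Ī + A·d² with d = y − 82.63:
  flange: d = -71.63 mm → contributes +9 100 428 mm⁴
  web: d = 29.37 mm → contributes +15 391 292 mm⁴
  hole: d = 29.37 mm → contributes −24 459 mm⁴
Total I = 24 467 260 mm⁴.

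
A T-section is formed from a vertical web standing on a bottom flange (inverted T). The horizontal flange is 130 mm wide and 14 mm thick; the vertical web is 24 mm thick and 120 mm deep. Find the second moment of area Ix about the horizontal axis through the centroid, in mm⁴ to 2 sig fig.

Decompose the section into non-overlapping parts with the origin at the bottom-left of its bounding rectangle.
Flange: 130 × 14, A = 1 820 mm², y = 7 mm, Ī = 29 727 mm⁴.
Web: 24 × 120, A = 2 880 mm², y = 74 mm, Ī = 3 456 000 mm⁴.
Centroid: ȳ = ΣA·y / ΣA = 48.06 mm.
Transfer each piece to the horizontal axis through the centroid using Ī + A·d² with d = y − 48.06:
  flange: d = -41.06 mm → contributes +3 097 408 mm⁴
  web: d = 25.94 mm → contributes +5 394 604 mm⁴
Total I = 8 492 012 mm⁴.

Ix ≈ 8.5 × 10⁶ mm⁴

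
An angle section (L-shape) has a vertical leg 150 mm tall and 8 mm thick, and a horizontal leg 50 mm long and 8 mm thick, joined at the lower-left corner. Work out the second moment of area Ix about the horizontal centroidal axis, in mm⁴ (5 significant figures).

Break the section into simple shapes (no overlaps), measuring from the bottom-left corner of the bounding box.
Vertical leg: 8 × 150, A = 1 200 mm², y = 75 mm, Ī = 2 250 000 mm⁴.
Horizontal leg (remainder): 42 × 8, A = 336 mm², y = 4 mm, Ī = 1 792 mm⁴.
Centroid: ȳ = ΣA·y / ΣA = 59.46875 mm.
Transfer each piece to the horizontal centroidal axis using Ī + A·d² with d = y − 59.46875:
  vertical leg: d = 15.53125 mm → contributes +2 539 464 mm⁴
  horizontal leg (remainder): d = -55.46875 mm → contributes +1 035 591 mm⁴
Total I = 3 575 055 mm⁴.

Ix ≈ 3.5751 × 10⁶ mm⁴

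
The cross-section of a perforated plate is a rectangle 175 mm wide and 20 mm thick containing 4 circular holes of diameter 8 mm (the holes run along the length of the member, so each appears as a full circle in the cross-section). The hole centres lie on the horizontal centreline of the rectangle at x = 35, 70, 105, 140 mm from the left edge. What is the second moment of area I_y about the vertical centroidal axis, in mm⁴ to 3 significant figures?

Break the section into simple shapes (no overlaps), measuring from the bottom-left corner of the bounding box.
Plate: 175 × 20, A = 3 500 mm², x = 87.5 mm, Ī = 8 932 292 mm⁴.
Hole 1 (subtracted): ⌀8, A = 50.265 mm², x = 35 mm, Ī = 201.06 mm⁴.
Hole 2 (subtracted): ⌀8, A = 50.265 mm², x = 70 mm, Ī = 201.06 mm⁴.
Hole 3 (subtracted): ⌀8, A = 50.265 mm², x = 105 mm, Ī = 201.06 mm⁴.
Hole 4 (subtracted): ⌀8, A = 50.265 mm², x = 140 mm, Ī = 201.06 mm⁴.
By symmetry the centroid is at mid-width, x̄ = 87.5 mm.
Transfer each piece to the vertical centroidal axis using Ī + A·d² with d = x − 87.5:
  plate: d = 0 mm → contributes +8 932 292 mm⁴
  hole 1: d = -52.5 mm → contributes −138 745 mm⁴
  hole 2: d = -17.5 mm → contributes −15 595 mm⁴
  hole 3: d = 17.5 mm → contributes −15 595 mm⁴
  hole 4: d = 52.5 mm → contributes −138 745 mm⁴
Total I = 8 623 611 mm⁴.

I_y ≈ 8.62 × 10⁶ mm⁴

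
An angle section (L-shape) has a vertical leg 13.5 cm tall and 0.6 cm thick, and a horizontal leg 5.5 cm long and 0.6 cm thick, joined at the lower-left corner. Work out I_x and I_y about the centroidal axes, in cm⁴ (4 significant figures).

Split into non-overlapping primitives; take the origin at the lower-left of the bounding box.
Vertical leg: 0.6 × 13.5, A = 8.1 cm², y = 6.75 cm, Ī = 123.019 cm⁴.
Horizontal leg (remainder): 4.9 × 0.6, A = 2.94 cm², y = 0.3 cm, Ī = 0.0882 cm⁴.
Centroid: ȳ = ΣA·y / ΣA = 5.03234 cm.
Transfer each piece to the centroidal x-axis using Ī + A·d² with d = y − 5.03234:
  vertical leg: d = 1.71766 cm → contributes +146.917 cm⁴
  horizontal leg (remainder): d = -4.73234 cm → contributes +65.9295 cm⁴
Total I = 212.846 cm⁴.
For the y-axis: x̄ = 1.03234 cm.
Repeating about the centroidal y-axis gives I_y = 22.4383 cm⁴.

I_x ≈ 212.8 cm⁴, I_y ≈ 22.44 cm⁴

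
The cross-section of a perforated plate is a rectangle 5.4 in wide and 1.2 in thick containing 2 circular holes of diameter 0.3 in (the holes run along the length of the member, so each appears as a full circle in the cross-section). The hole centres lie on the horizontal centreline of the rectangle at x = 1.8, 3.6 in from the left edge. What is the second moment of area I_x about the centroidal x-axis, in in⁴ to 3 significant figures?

I_x ≈ 0.777 in⁴

Treat the section as a set of non-overlapping primitives; coordinates are from the bounding-box lower-left.
Plate: 5.4 × 1.2, A = 6.48 in², y = 0.6 in, Ī = 0.7776 in⁴.
Hole 1 (subtracted): ⌀0.3, A = 0.070686 in², y = 0.6 in, Ī = 0.00039761 in⁴.
Hole 2 (subtracted): ⌀0.3, A = 0.070686 in², y = 0.6 in, Ī = 0.00039761 in⁴.
By symmetry the centroid is at mid-height, ȳ = 0.6 in.
All pieces are centred on the centroidal x-axis, so I = ΣĪ (holes subtracted) = 0.7768 in⁴.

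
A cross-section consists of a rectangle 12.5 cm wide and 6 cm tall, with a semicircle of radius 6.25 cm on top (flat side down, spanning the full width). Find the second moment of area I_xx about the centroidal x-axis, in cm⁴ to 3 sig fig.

Break the section into simple shapes (no overlaps), measuring from the bottom-left corner of the bounding box.
Rectangular body: 12.5 × 6, A = 75 cm², y = 3 cm, Ī = 225 cm⁴.
Semicircular cap: semicircle r = 6.25, A = 61.359 cm², y = 8.6526 cm, Ī = 167.48 cm⁴.
Centroid: ȳ = ΣA·y / ΣA = 5.5436 cm.
Transfer each piece to the centroidal x-axis using Ī + A·d² with d = y − 5.5436:
  rectangular body: d = -2.5436 cm → contributes +710.23 cm⁴
  semicircular cap: d = 3.109 cm → contributes +760.57 cm⁴
Total I = 1470.8 cm⁴.

I_xx ≈ 1470 cm⁴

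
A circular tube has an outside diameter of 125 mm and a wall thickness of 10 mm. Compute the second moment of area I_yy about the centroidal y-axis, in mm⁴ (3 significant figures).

Treat the section as a set of non-overlapping primitives; coordinates are from the bounding-box lower-left.
Outer circle: ⌀125, A = 12 272 mm², x = 62.5 mm, Ī = 11 984 225 mm⁴.
Bore (subtracted): ⌀105, A = 8 659 mm², x = 62.5 mm, Ī = 5 966 602 mm⁴.
By symmetry the centroid is at mid-width, x̄ = 62.5 mm.
All pieces are centred on the centroidal y-axis, so I = ΣĪ (holes subtracted) = 6 017 623 mm⁴.

I_yy ≈ 6.02 × 10⁶ mm⁴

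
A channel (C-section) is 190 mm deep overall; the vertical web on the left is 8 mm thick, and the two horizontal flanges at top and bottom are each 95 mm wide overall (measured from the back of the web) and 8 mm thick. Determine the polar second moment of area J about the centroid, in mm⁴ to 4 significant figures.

J ≈ 1.863 × 10⁷ mm⁴

Break the section into simple shapes (no overlaps), measuring from the bottom-left corner of the bounding box.
Web: 8 × 190, A = 1 520 mm², y = 95 mm, Ī = 4 572 667 mm⁴.
Top flange (beyond web): 87 × 8, A = 696 mm², y = 186 mm, Ī = 3 712 mm⁴.
Bottom flange (beyond web): 87 × 8, A = 696 mm², y = 4 mm, Ī = 3 712 mm⁴.
By symmetry the centroid is at mid-height, ȳ = 95 mm.
Transfer each piece to the centroidal x-axis using Ī + A·d² with d = y − 95:
  web: d = 0 mm → contributes +4 572 667 mm⁴
  top flange (beyond web): d = 91 mm → contributes +5 767 288 mm⁴
  bottom flange (beyond web): d = -91 mm → contributes +5 767 288 mm⁴
Total I = 16 107 243 mm⁴.
For the y-axis: x̄ = 26.706 mm.
Repeating about the centroidal y-axis gives I_y = 2 525 487 mm⁴.
Polar second moment: J = I_x + I_y = 18 632 730 mm⁴.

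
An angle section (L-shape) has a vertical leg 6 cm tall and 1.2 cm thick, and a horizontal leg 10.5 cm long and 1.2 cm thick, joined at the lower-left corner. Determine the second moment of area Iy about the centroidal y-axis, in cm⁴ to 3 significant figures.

Decompose the section into non-overlapping parts with the origin at the bottom-left of its bounding rectangle.
Vertical leg: 1.2 × 6, A = 7.2 cm², x = 0.6 cm, Ī = 0.864 cm⁴.
Horizontal leg (remainder): 9.3 × 1.2, A = 11.16 cm², x = 5.85 cm, Ī = 80.436 cm⁴.
Centroid: x̄ = ΣA·x / ΣA = 3.7912 cm.
Transfer each piece to the centroidal y-axis using Ī + A·d² with d = x − 3.7912:
  vertical leg: d = -3.1912 cm → contributes +74.186 cm⁴
  horizontal leg (remainder): d = 2.0588 cm → contributes +127.74 cm⁴
Total I = 201.93 cm⁴.

Iy ≈ 202 cm⁴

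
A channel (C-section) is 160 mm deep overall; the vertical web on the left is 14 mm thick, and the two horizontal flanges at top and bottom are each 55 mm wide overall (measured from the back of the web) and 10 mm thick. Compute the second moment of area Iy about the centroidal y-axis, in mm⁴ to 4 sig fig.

Iy ≈ 6.054 × 10⁵ mm⁴

Decompose the section into non-overlapping parts with the origin at the bottom-left of its bounding rectangle.
Web: 14 × 160, A = 2 240 mm², x = 7 mm, Ī = 36586.7 mm⁴.
Top flange (beyond web): 41 × 10, A = 410 mm², x = 34.5 mm, Ī = 57434.2 mm⁴.
Bottom flange (beyond web): 41 × 10, A = 410 mm², x = 34.5 mm, Ī = 57434.2 mm⁴.
Centroid: x̄ = ΣA·x / ΣA = 14.3693 mm.
Transfer each piece to the centroidal y-axis using Ī + A·d² with d = x − 14.3693:
  web: d = -7.36928 mm → contributes +158 233 mm⁴
  top flange (beyond web): d = 20.1307 mm → contributes +223 585 mm⁴
  bottom flange (beyond web): d = 20.1307 mm → contributes +223 585 mm⁴
Total I = 605 403 mm⁴.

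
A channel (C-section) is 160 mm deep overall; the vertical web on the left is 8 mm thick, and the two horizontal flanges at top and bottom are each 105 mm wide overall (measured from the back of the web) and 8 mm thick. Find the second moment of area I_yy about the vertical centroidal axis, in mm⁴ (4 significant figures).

I_yy ≈ 3.157 × 10⁶ mm⁴

Split into non-overlapping primitives; take the origin at the lower-left of the bounding box.
Web: 8 × 160, A = 1 280 mm², x = 4 mm, Ī = 6826.67 mm⁴.
Top flange (beyond web): 97 × 8, A = 776 mm², x = 56.5 mm, Ī = 608 449 mm⁴.
Bottom flange (beyond web): 97 × 8, A = 776 mm², x = 56.5 mm, Ī = 608 449 mm⁴.
Centroid: x̄ = ΣA·x / ΣA = 32.7712 mm.
Transfer each piece to the vertical centroidal axis using Ī + A·d² with d = x − 32.7712:
  web: d = -28.7712 mm → contributes +1 066 387 mm⁴
  top flange (beyond web): d = 23.7288 mm → contributes +1 045 381 mm⁴
  bottom flange (beyond web): d = 23.7288 mm → contributes +1 045 381 mm⁴
Total I = 3 157 148 mm⁴.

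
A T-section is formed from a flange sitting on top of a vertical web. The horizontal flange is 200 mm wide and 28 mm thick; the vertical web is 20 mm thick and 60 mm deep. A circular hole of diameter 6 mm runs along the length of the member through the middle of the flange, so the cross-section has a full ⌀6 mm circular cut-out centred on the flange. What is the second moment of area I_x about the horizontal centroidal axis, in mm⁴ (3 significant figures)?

Split into non-overlapping primitives; take the origin at the lower-left of the bounding box.
Flange: 200 × 28, A = 5 600 mm², y = 74 mm, Ī = 365 867 mm⁴.
Web: 20 × 60, A = 1 200 mm², y = 30 mm, Ī = 360 000 mm⁴.
Hole (subtracted): ⌀6, A = 28.274 mm², y = 74 mm, Ī = 63.617 mm⁴.
Centroid: ȳ = ΣA·y / ΣA = 66.203 mm.
Transfer each piece to the horizontal centroidal axis using Ī + A·d² with d = y − 66.203:
  flange: d = 7.7971 mm → contributes +706 320 mm⁴
  web: d = -36.203 mm → contributes +1 932 778 mm⁴
  hole: d = 7.7971 mm → contributes −1782.6 mm⁴
Total I = 2 637 315 mm⁴.

I_x ≈ 2.64 × 10⁶ mm⁴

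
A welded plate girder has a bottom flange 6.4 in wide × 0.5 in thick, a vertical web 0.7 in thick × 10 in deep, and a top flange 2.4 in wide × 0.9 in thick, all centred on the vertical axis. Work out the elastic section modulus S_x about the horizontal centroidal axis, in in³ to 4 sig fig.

S_x ≈ 33.12 in³

Split into non-overlapping primitives; take the origin at the lower-left of the bounding box.
Bottom plate: 6.4 × 0.5, A = 3.2 in², y = 0.25 in, Ī = 0.0666667 in⁴.
Web plate: 0.7 × 10, A = 7 in², y = 5.5 in, Ī = 58.3333 in⁴.
Top plate: 2.4 × 0.9, A = 2.16 in², y = 10.95 in, Ī = 0.1458 in⁴.
Centroid: ȳ = ΣA·y / ΣA = 5.0932 in.
Transfer each piece to the horizontal centroidal axis using Ī + A·d² with d = y − 5.0932:
  bottom plate: d = -4.8432 in → contributes +75.1279 in⁴
  web plate: d = 0.406796 in → contributes +59.4917 in⁴
  top plate: d = 5.8568 in → contributes +74.2383 in⁴
Total I = 208.858 in⁴.
Extreme fibre distance c = 6.3068 in; S = I/c = 33.1163 in³.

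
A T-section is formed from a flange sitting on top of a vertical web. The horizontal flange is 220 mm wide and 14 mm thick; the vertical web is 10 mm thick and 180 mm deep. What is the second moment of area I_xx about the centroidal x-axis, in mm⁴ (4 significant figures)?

I_xx ≈ 1.560 × 10⁷ mm⁴

Treat the section as a set of non-overlapping primitives; coordinates are from the bounding-box lower-left.
Flange: 220 × 14, A = 3 080 mm², y = 187 mm, Ī = 50306.7 mm⁴.
Web: 10 × 180, A = 1 800 mm², y = 90 mm, Ī = 4 860 000 mm⁴.
Centroid: ȳ = ΣA·y / ΣA = 151.221 mm.
Transfer each piece to the centroidal x-axis using Ī + A·d² with d = y − 151.221:
  flange: d = 35.7787 mm → contributes +3 993 059 mm⁴
  web: d = -61.2213 mm → contributes +11 606 488 mm⁴
Total I = 15 599 548 mm⁴.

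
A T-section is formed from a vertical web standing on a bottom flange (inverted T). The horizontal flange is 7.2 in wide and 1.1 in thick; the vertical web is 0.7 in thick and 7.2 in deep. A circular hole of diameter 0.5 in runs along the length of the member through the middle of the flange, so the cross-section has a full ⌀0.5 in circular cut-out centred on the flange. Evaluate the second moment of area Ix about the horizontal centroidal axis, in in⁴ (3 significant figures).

Ix ≈ 75.1 in⁴

Decompose the section into non-overlapping parts with the origin at the bottom-left of its bounding rectangle.
Flange: 7.2 × 1.1, A = 7.92 in², y = 0.55 in, Ī = 0.7986 in⁴.
Web: 0.7 × 7.2, A = 5.04 in², y = 4.7 in, Ī = 21.773 in⁴.
Hole (subtracted): ⌀0.5, A = 0.19635 in², y = 0.55 in, Ī = 0.003068 in⁴.
Centroid: ȳ = ΣA·y / ΣA = 2.1887 in.
Transfer each piece to the horizontal centroidal axis using Ī + A·d² with d = y − 2.1887:
  flange: d = -1.6387 in → contributes +22.067 in⁴
  web: d = 2.5113 in → contributes +53.558 in⁴
  hole: d = -1.6387 in → contributes −0.53034 in⁴
Total I = 75.094 in⁴.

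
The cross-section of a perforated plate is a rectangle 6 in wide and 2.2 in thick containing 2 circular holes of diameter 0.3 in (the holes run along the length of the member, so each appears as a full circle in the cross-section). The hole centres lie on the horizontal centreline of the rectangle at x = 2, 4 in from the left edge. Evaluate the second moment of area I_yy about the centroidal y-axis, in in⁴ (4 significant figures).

Break the section into simple shapes (no overlaps), measuring from the bottom-left corner of the bounding box.
Plate: 6 × 2.2, A = 13.2 in², x = 3 in, Ī = 39.6 in⁴.
Hole 1 (subtracted): ⌀0.3, A = 0.0706858 in², x = 2 in, Ī = 0.000397608 in⁴.
Hole 2 (subtracted): ⌀0.3, A = 0.0706858 in², x = 4 in, Ī = 0.000397608 in⁴.
By symmetry the centroid is at mid-width, x̄ = 3 in.
Transfer each piece to the centroidal y-axis using Ī + A·d² with d = x − 3:
  plate: d = 0 in → contributes +39.6 in⁴
  hole 1: d = -1 in → contributes −0.0710834 in⁴
  hole 2: d = 1 in → contributes −0.0710834 in⁴
Total I = 39.4578 in⁴.

I_yy ≈ 39.46 in⁴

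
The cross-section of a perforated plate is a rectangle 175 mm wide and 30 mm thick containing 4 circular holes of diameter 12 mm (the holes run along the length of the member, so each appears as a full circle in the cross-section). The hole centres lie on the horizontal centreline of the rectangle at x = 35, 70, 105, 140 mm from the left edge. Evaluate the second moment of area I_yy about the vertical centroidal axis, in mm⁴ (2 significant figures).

Decompose the section into non-overlapping parts with the origin at the bottom-left of its bounding rectangle.
Plate: 175 × 30, A = 5 250 mm², x = 87.5 mm, Ī = 13 398 438 mm⁴.
Hole 1 (subtracted): ⌀12, A = 113.1 mm², x = 35 mm, Ī = 1 018 mm⁴.
Hole 2 (subtracted): ⌀12, A = 113.1 mm², x = 70 mm, Ī = 1 018 mm⁴.
Hole 3 (subtracted): ⌀12, A = 113.1 mm², x = 105 mm, Ī = 1 018 mm⁴.
Hole 4 (subtracted): ⌀12, A = 113.1 mm², x = 140 mm, Ī = 1 018 mm⁴.
By symmetry the centroid is at mid-width, x̄ = 87.5 mm.
Transfer each piece to the vertical centroidal axis using Ī + A·d² with d = x − 87.5:
  plate: d = 0 mm → contributes +13 398 438 mm⁴
  hole 1: d = -52.5 mm → contributes −312 742 mm⁴
  hole 2: d = -17.5 mm → contributes −35 654 mm⁴
  hole 3: d = 17.5 mm → contributes −35 654 mm⁴
  hole 4: d = 52.5 mm → contributes −312 742 mm⁴
Total I = 12 701 645 mm⁴.

I_yy ≈ 1.3 × 10⁷ mm⁴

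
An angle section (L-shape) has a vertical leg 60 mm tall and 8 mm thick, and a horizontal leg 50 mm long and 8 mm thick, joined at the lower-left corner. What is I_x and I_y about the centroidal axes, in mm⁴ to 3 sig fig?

Split into non-overlapping primitives; take the origin at the lower-left of the bounding box.
Vertical leg: 8 × 60, A = 480 mm², y = 30 mm, Ī = 144 000 mm⁴.
Horizontal leg (remainder): 42 × 8, A = 336 mm², y = 4 mm, Ī = 1 792 mm⁴.
Centroid: ȳ = ΣA·y / ΣA = 19.294 mm.
Transfer each piece to the centroidal x-axis using Ī + A·d² with d = y − 19.294:
  vertical leg: d = 10.706 mm → contributes +199 016 mm⁴
  horizontal leg (remainder): d = -15.294 mm → contributes +80 386 mm⁴
Total I = 279 401 mm⁴.
For the y-axis: x̄ = 14.294 mm.
Repeating about the centroidal y-axis gives I_y = 175 481 mm⁴.

I_x ≈ 2.79 × 10⁵ mm⁴, I_y ≈ 1.75 × 10⁵ mm⁴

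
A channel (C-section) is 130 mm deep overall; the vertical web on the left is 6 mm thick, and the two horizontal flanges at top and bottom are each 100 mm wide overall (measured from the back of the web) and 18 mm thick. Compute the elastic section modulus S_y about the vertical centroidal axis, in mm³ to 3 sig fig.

S_y ≈ 7.24 × 10⁴ mm³

Break the section into simple shapes (no overlaps), measuring from the bottom-left corner of the bounding box.
Web: 6 × 130, A = 780 mm², x = 3 mm, Ī = 2 340 mm⁴.
Top flange (beyond web): 94 × 18, A = 1 692 mm², x = 53 mm, Ī = 1 245 876 mm⁴.
Bottom flange (beyond web): 94 × 18, A = 1 692 mm², x = 53 mm, Ī = 1 245 876 mm⁴.
Centroid: x̄ = ΣA·x / ΣA = 43.634 mm.
Transfer each piece to the vertical centroidal axis using Ī + A·d² with d = x − 43.634:
  web: d = -40.634 mm → contributes +1 290 215 mm⁴
  top flange (beyond web): d = 9.366 mm → contributes +1 394 301 mm⁴
  bottom flange (beyond web): d = 9.366 mm → contributes +1 394 301 mm⁴
Total I = 4 078 818 mm⁴.
Extreme fibre distance c = 56.366 mm; S = I/c = 72 363 mm³.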